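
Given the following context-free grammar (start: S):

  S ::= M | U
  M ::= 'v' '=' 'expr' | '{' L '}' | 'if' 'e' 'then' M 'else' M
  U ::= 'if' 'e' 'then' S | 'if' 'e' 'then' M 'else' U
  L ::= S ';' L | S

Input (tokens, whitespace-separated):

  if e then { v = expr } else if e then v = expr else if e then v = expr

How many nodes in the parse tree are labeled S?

[S [U if e then [M { [L [S [M v = expr]]] }] else [U if e then [M v = expr] else [U if e then [S [M v = expr]]]]]]

3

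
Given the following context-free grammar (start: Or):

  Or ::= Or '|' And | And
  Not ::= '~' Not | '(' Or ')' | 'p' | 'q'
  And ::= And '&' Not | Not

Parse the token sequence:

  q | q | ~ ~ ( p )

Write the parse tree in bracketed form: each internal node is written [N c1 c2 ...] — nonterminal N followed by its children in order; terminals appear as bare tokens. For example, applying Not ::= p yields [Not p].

Or
Or | And
Or | And | And
And | And | And
Not | And | And
q | And | And
q | Not | And
q | q | And
q | q | Not
q | q | ~ Not
q | q | ~ ~ Not
q | q | ~ ~ ( Or )
q | q | ~ ~ ( And )
q | q | ~ ~ ( Not )
q | q | ~ ~ ( p )

[Or [Or [Or [And [Not q]]] | [And [Not q]]] | [And [Not ~ [Not ~ [Not ( [Or [And [Not p]]] )]]]]]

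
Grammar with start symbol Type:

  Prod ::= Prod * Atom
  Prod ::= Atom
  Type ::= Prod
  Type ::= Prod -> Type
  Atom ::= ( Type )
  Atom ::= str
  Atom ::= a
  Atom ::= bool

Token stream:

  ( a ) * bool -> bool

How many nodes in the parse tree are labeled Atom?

[Type [Prod [Prod [Atom ( [Type [Prod [Atom a]]] )]] * [Atom bool]] -> [Type [Prod [Atom bool]]]]

4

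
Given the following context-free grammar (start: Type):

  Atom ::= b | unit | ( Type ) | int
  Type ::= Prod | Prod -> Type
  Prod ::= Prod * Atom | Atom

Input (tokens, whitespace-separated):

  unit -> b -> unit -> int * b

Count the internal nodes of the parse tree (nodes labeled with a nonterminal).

14

[Type [Prod [Atom unit]] -> [Type [Prod [Atom b]] -> [Type [Prod [Atom unit]] -> [Type [Prod [Prod [Atom int]] * [Atom b]]]]]]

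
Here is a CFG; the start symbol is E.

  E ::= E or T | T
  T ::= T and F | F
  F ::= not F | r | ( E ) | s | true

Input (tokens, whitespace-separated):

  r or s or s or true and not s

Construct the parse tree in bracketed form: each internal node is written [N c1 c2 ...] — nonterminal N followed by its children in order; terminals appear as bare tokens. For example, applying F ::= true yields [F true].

[E [E [E [E [T [F r]]] or [T [F s]]] or [T [F s]]] or [T [T [F true]] and [F not [F s]]]]

E
E or T
E or T or T
E or T or T or T
T or T or T or T
F or T or T or T
r or T or T or T
r or F or T or T
r or s or T or T
r or s or F or T
r or s or s or T
r or s or s or T and F
r or s or s or F and F
r or s or s or true and F
r or s or s or true and not F
r or s or s or true and not s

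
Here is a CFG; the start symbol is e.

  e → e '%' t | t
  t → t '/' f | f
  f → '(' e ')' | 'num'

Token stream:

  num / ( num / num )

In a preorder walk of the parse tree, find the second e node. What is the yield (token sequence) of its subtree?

[e [t [t [f num]] / [f ( [e [t [t [f num]] / [f num]]] )]]]

num / num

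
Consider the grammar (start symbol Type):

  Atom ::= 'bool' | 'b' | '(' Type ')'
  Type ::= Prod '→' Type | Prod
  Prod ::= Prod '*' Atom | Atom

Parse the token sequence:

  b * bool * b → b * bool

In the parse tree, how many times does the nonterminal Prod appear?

[Type [Prod [Prod [Prod [Atom b]] * [Atom bool]] * [Atom b]] → [Type [Prod [Prod [Atom b]] * [Atom bool]]]]

5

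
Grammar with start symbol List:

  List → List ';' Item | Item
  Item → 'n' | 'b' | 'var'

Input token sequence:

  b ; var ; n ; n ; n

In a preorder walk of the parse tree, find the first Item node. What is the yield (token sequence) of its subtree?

b

[List [List [List [List [List [Item b]] ; [Item var]] ; [Item n]] ; [Item n]] ; [Item n]]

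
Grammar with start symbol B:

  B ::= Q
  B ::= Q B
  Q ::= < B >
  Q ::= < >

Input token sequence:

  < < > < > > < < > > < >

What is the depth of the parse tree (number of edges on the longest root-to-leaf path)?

5

[B [Q < [B [Q < >] [B [Q < >]]] >] [B [Q < [B [Q < >]] >] [B [Q < >]]]]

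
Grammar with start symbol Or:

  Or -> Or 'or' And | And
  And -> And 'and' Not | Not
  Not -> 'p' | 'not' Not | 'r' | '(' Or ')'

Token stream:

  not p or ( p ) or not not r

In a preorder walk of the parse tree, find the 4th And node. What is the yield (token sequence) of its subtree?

[Or [Or [Or [And [Not not [Not p]]]] or [And [Not ( [Or [And [Not p]]] )]]] or [And [Not not [Not not [Not r]]]]]

not not r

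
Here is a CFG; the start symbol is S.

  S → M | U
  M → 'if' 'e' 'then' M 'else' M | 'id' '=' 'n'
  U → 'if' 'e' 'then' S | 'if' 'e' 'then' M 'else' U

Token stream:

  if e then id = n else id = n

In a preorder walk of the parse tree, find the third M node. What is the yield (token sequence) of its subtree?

[S [M if e then [M id = n] else [M id = n]]]

id = n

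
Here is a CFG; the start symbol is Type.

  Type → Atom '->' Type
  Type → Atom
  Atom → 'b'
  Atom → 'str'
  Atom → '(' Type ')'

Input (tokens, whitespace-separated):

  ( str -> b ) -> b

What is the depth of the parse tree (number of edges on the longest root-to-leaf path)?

5

[Type [Atom ( [Type [Atom str] -> [Type [Atom b]]] )] -> [Type [Atom b]]]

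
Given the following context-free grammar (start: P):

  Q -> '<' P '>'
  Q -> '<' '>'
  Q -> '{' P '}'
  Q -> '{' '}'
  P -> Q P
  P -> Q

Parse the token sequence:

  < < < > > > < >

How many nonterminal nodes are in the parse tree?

[P [Q < [P [Q < [P [Q < >]] >]] >] [P [Q < >]]]

8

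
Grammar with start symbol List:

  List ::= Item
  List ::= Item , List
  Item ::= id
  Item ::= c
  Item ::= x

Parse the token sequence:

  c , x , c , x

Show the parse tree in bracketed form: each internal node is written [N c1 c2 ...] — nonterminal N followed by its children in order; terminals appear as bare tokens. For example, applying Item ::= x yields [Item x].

List
Item , List
c , List
c , Item , List
c , x , List
c , x , Item , List
c , x , c , List
c , x , c , Item
c , x , c , x

[List [Item c] , [List [Item x] , [List [Item c] , [List [Item x]]]]]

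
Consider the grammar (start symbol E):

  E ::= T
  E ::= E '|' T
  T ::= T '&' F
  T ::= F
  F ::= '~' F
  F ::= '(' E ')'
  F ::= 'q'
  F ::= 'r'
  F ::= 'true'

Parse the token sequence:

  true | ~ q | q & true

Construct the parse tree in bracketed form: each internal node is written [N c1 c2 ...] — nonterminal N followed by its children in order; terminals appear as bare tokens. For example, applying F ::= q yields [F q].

E
E | T
E | T | T
T | T | T
F | T | T
true | T | T
true | F | T
true | ~ F | T
true | ~ q | T
true | ~ q | T & F
true | ~ q | F & F
true | ~ q | q & F
true | ~ q | q & true

[E [E [E [T [F true]]] | [T [F ~ [F q]]]] | [T [T [F q]] & [F true]]]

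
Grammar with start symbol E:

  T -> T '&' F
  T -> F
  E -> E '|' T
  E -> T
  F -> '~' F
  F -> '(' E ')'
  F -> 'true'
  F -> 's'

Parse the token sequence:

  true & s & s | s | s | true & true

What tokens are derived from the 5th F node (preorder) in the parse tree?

s

[E [E [E [E [T [T [T [F true]] & [F s]] & [F s]]] | [T [F s]]] | [T [F s]]] | [T [T [F true]] & [F true]]]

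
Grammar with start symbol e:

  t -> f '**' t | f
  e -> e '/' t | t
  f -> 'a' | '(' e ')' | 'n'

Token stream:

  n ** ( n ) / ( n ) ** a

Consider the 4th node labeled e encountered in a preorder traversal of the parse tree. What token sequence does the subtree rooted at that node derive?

[e [e [t [f n] ** [t [f ( [e [t [f n]]] )]]]] / [t [f ( [e [t [f n]]] )] ** [t [f a]]]]

n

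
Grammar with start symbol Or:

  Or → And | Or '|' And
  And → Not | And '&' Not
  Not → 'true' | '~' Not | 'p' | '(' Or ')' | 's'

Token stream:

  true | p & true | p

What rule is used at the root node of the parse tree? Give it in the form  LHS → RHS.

Or → Or '|' And

[Or [Or [Or [And [Not true]]] | [And [And [Not p]] & [Not true]]] | [And [Not p]]]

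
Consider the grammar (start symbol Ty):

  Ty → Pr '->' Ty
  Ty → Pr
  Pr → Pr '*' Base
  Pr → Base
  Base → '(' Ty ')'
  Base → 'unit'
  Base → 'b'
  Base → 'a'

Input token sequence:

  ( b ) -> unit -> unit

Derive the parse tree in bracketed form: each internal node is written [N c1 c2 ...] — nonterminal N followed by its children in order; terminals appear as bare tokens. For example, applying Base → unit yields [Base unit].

Ty
Pr -> Ty
Base -> Ty
( Ty ) -> Ty
( Pr ) -> Ty
( Base ) -> Ty
( b ) -> Ty
( b ) -> Pr -> Ty
( b ) -> Base -> Ty
( b ) -> unit -> Ty
( b ) -> unit -> Pr
( b ) -> unit -> Base
( b ) -> unit -> unit

[Ty [Pr [Base ( [Ty [Pr [Base b]]] )]] -> [Ty [Pr [Base unit]] -> [Ty [Pr [Base unit]]]]]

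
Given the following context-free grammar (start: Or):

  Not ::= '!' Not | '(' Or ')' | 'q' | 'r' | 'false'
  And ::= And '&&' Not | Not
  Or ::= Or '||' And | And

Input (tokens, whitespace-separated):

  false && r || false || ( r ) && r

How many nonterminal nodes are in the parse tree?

16

[Or [Or [Or [And [And [Not false]] && [Not r]]] || [And [Not false]]] || [And [And [Not ( [Or [And [Not r]]] )]] && [Not r]]]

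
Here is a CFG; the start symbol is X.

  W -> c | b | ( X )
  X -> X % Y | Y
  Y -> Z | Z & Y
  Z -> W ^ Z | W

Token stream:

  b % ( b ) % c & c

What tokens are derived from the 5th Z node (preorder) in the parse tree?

c

[X [X [X [Y [Z [W b]]]] % [Y [Z [W ( [X [Y [Z [W b]]]] )]]]] % [Y [Z [W c]] & [Y [Z [W c]]]]]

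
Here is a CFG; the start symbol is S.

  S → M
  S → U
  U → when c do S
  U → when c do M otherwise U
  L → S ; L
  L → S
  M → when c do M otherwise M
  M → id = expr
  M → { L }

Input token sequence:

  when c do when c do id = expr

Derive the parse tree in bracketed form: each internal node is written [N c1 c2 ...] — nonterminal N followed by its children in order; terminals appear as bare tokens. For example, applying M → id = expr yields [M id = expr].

[S [U when c do [S [U when c do [S [M id = expr]]]]]]

S
U
when c do S
when c do U
when c do when c do S
when c do when c do M
when c do when c do id = expr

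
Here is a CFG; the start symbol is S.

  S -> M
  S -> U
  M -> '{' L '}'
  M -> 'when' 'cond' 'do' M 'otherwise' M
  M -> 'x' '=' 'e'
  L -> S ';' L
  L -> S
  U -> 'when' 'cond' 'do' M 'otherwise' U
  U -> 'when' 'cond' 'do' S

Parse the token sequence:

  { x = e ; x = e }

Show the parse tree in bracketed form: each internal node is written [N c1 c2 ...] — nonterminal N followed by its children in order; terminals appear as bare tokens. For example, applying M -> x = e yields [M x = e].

[S [M { [L [S [M x = e]] ; [L [S [M x = e]]]] }]]

S
M
{ L }
{ S ; L }
{ M ; L }
{ x = e ; L }
{ x = e ; S }
{ x = e ; M }
{ x = e ; x = e }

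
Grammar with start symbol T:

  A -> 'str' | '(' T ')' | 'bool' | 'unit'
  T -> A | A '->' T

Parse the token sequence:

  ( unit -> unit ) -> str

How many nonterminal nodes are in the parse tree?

[T [A ( [T [A unit] -> [T [A unit]]] )] -> [T [A str]]]

8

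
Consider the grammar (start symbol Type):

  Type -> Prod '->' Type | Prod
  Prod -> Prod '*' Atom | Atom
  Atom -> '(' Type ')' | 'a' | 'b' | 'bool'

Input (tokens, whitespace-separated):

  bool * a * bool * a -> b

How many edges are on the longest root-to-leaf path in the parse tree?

[Type [Prod [Prod [Prod [Prod [Atom bool]] * [Atom a]] * [Atom bool]] * [Atom a]] -> [Type [Prod [Atom b]]]]

6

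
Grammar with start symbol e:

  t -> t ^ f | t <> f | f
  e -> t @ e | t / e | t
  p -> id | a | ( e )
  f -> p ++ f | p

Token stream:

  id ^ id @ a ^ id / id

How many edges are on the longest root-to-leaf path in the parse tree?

6

[e [t [t [f [p id]]] ^ [f [p id]]] @ [e [t [t [f [p a]]] ^ [f [p id]]] / [e [t [f [p id]]]]]]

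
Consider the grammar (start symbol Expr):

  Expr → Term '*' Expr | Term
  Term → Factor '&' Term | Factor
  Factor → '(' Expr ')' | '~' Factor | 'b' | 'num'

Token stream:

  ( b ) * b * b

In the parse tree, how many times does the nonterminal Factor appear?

4

[Expr [Term [Factor ( [Expr [Term [Factor b]]] )]] * [Expr [Term [Factor b]] * [Expr [Term [Factor b]]]]]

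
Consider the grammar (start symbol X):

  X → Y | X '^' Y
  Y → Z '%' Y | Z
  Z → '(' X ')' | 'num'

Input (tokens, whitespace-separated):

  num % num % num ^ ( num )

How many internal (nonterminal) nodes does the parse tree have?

13

[X [X [Y [Z num] % [Y [Z num] % [Y [Z num]]]]] ^ [Y [Z ( [X [Y [Z num]]] )]]]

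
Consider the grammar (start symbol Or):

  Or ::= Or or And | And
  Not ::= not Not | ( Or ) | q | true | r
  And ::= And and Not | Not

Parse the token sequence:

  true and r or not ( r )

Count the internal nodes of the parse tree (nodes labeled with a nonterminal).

12

[Or [Or [And [And [Not true]] and [Not r]]] or [And [Not not [Not ( [Or [And [Not r]]] )]]]]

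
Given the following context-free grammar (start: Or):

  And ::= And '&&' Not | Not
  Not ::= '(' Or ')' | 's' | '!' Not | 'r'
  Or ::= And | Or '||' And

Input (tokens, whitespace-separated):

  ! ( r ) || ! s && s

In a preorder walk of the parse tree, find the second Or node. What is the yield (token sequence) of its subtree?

[Or [Or [And [Not ! [Not ( [Or [And [Not r]]] )]]]] || [And [And [Not ! [Not s]]] && [Not s]]]

! ( r )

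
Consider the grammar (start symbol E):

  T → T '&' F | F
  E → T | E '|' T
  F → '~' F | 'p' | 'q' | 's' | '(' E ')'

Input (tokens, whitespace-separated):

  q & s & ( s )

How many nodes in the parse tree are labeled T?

[E [T [T [T [F q]] & [F s]] & [F ( [E [T [F s]]] )]]]

4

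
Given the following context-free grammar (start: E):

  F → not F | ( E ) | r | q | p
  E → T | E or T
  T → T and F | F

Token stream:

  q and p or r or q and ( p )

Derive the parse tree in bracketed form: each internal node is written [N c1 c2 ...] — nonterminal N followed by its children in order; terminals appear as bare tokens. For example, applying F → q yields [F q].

[E [E [E [T [T [F q]] and [F p]]] or [T [F r]]] or [T [T [F q]] and [F ( [E [T [F p]]] )]]]

E
E or T
E or T or T
T or T or T
T and F or T or T
F and F or T or T
q and F or T or T
q and p or T or T
q and p or F or T
q and p or r or T
q and p or r or T and F
q and p or r or F and F
q and p or r or q and F
q and p or r or q and ( E )
q and p or r or q and ( T )
q and p or r or q and ( F )
q and p or r or q and ( p )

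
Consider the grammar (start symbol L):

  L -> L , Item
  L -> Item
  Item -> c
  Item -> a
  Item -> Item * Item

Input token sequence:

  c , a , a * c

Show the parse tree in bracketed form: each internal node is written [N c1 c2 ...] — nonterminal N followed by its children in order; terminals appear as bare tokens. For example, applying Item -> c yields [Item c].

[L [L [L [Item c]] , [Item a]] , [Item [Item a] * [Item c]]]

L
L , Item
L , Item , Item
Item , Item , Item
c , Item , Item
c , a , Item
c , a , Item * Item
c , a , a * Item
c , a , a * c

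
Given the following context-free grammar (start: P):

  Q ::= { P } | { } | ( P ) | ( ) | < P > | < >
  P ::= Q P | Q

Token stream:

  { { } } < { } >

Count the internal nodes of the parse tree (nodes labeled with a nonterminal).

8

[P [Q { [P [Q { }]] }] [P [Q < [P [Q { }]] >]]]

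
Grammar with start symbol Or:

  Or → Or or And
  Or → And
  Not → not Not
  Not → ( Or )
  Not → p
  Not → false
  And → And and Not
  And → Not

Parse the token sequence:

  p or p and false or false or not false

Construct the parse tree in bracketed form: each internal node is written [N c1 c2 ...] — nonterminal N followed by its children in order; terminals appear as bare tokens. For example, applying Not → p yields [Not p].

Or
Or or And
Or or And or And
Or or And or And or And
And or And or And or And
Not or And or And or And
p or And or And or And
p or And and Not or And or And
p or Not and Not or And or And
p or p and Not or And or And
p or p and false or And or And
p or p and false or Not or And
p or p and false or false or And
p or p and false or false or Not
p or p and false or false or not Not
p or p and false or false or not false

[Or [Or [Or [Or [And [Not p]]] or [And [And [Not p]] and [Not false]]] or [And [Not false]]] or [And [Not not [Not false]]]]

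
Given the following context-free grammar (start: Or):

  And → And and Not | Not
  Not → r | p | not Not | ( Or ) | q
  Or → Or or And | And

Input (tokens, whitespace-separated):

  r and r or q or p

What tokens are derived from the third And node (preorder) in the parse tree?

[Or [Or [Or [And [And [Not r]] and [Not r]]] or [And [Not q]]] or [And [Not p]]]

q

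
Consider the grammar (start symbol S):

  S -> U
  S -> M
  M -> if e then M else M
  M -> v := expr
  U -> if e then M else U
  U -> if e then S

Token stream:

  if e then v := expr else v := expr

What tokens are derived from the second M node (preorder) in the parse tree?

v := expr

[S [M if e then [M v := expr] else [M v := expr]]]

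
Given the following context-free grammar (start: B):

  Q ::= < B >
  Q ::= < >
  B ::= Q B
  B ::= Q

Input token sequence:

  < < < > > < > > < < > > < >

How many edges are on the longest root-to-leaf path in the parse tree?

[B [Q < [B [Q < [B [Q < >]] >] [B [Q < >]]] >] [B [Q < [B [Q < >]] >] [B [Q < >]]]]

6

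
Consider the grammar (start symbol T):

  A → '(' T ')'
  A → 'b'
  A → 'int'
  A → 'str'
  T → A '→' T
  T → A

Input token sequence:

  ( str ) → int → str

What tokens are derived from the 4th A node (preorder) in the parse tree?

str

[T [A ( [T [A str]] )] → [T [A int] → [T [A str]]]]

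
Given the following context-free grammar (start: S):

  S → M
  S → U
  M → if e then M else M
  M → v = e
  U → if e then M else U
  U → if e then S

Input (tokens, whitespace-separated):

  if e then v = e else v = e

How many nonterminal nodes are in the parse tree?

4

[S [M if e then [M v = e] else [M v = e]]]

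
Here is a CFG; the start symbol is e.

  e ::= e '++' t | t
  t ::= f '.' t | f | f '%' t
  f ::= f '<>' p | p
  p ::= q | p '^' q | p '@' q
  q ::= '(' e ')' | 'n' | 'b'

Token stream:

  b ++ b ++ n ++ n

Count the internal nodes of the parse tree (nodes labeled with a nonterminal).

[e [e [e [e [t [f [p [q b]]]]] ++ [t [f [p [q b]]]]] ++ [t [f [p [q n]]]]] ++ [t [f [p [q n]]]]]

20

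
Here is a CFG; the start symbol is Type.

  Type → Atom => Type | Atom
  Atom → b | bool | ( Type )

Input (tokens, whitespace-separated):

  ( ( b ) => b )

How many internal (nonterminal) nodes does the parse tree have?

8

[Type [Atom ( [Type [Atom ( [Type [Atom b]] )] => [Type [Atom b]]] )]]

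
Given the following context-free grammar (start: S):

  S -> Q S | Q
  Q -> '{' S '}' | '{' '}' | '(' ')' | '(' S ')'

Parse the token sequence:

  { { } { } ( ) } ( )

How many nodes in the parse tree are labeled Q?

5

[S [Q { [S [Q { }] [S [Q { }] [S [Q ( )]]]] }] [S [Q ( )]]]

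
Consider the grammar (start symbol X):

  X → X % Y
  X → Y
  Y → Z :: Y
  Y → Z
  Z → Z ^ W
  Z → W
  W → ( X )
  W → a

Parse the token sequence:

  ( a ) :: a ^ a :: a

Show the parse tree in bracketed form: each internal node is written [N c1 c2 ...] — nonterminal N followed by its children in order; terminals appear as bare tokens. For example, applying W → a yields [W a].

X
Y
Z :: Y
W :: Y
( X ) :: Y
( Y ) :: Y
( Z ) :: Y
( W ) :: Y
( a ) :: Y
( a ) :: Z :: Y
( a ) :: Z ^ W :: Y
( a ) :: W ^ W :: Y
( a ) :: a ^ W :: Y
( a ) :: a ^ a :: Y
( a ) :: a ^ a :: Z
( a ) :: a ^ a :: W
( a ) :: a ^ a :: a

[X [Y [Z [W ( [X [Y [Z [W a]]]] )]] :: [Y [Z [Z [W a]] ^ [W a]] :: [Y [Z [W a]]]]]]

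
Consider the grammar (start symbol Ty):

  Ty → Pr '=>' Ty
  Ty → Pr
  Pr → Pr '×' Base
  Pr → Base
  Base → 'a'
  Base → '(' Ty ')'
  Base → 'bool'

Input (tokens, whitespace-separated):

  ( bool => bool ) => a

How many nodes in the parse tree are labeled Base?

[Ty [Pr [Base ( [Ty [Pr [Base bool]] => [Ty [Pr [Base bool]]]] )]] => [Ty [Pr [Base a]]]]

4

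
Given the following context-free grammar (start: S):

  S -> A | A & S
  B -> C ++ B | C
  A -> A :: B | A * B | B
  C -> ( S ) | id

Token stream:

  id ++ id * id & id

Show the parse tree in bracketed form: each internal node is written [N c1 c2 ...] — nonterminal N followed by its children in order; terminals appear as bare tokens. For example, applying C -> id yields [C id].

[S [A [A [B [C id] ++ [B [C id]]]] * [B [C id]]] & [S [A [B [C id]]]]]

S
A & S
A * B & S
B * B & S
C ++ B * B & S
id ++ B * B & S
id ++ C * B & S
id ++ id * B & S
id ++ id * C & S
id ++ id * id & S
id ++ id * id & A
id ++ id * id & B
id ++ id * id & C
id ++ id * id & id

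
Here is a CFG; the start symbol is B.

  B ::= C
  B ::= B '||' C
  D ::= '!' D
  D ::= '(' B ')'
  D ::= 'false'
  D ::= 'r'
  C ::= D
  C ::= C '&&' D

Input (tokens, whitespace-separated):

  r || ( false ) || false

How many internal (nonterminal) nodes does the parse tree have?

12

[B [B [B [C [D r]]] || [C [D ( [B [C [D false]]] )]]] || [C [D false]]]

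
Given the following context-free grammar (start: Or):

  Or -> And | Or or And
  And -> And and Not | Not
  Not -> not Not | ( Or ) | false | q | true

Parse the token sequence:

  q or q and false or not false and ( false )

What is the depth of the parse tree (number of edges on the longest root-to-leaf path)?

6

[Or [Or [Or [And [Not q]]] or [And [And [Not q]] and [Not false]]] or [And [And [Not not [Not false]]] and [Not ( [Or [And [Not false]]] )]]]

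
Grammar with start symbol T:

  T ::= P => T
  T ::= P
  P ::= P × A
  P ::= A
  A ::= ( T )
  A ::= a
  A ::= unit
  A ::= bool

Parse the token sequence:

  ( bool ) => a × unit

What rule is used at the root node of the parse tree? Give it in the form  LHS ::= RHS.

T ::= P => T

[T [P [A ( [T [P [A bool]]] )]] => [T [P [P [A a]] × [A unit]]]]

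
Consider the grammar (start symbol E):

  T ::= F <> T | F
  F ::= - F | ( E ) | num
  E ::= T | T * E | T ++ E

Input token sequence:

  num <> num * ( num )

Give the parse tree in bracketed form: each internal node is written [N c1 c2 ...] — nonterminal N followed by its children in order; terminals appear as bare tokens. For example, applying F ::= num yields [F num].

E
T * E
F <> T * E
num <> T * E
num <> F * E
num <> num * E
num <> num * T
num <> num * F
num <> num * ( E )
num <> num * ( T )
num <> num * ( F )
num <> num * ( num )

[E [T [F num] <> [T [F num]]] * [E [T [F ( [E [T [F num]]] )]]]]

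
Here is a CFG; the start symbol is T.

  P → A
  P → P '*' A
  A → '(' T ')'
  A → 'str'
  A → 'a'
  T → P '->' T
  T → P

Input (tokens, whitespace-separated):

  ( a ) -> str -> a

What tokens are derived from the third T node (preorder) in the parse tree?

[T [P [A ( [T [P [A a]]] )]] -> [T [P [A str]] -> [T [P [A a]]]]]

str -> a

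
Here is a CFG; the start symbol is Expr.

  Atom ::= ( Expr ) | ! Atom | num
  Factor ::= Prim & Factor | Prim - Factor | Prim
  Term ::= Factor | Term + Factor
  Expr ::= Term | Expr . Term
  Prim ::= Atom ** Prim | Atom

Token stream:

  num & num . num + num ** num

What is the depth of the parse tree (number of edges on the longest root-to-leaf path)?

[Expr [Expr [Term [Factor [Prim [Atom num]] & [Factor [Prim [Atom num]]]]]] . [Term [Term [Factor [Prim [Atom num]]]] + [Factor [Prim [Atom num] ** [Prim [Atom num]]]]]]

7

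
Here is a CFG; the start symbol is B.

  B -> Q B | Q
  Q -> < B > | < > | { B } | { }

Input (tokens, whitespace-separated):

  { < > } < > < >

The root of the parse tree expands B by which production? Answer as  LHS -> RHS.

B -> Q B

[B [Q { [B [Q < >]] }] [B [Q < >] [B [Q < >]]]]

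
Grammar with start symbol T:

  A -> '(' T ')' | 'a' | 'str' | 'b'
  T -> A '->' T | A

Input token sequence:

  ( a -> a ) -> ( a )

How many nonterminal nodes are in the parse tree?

10

[T [A ( [T [A a] -> [T [A a]]] )] -> [T [A ( [T [A a]] )]]]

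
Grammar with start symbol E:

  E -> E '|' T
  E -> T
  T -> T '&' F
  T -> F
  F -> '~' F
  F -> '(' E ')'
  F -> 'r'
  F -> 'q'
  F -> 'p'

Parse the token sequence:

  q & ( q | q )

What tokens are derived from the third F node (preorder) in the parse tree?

[E [T [T [F q]] & [F ( [E [E [T [F q]]] | [T [F q]]] )]]]

q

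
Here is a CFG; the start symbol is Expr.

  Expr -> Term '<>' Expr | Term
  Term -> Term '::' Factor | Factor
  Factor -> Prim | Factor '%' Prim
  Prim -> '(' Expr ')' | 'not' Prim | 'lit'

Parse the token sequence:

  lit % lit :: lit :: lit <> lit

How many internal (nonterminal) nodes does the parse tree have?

16

[Expr [Term [Term [Term [Factor [Factor [Prim lit]] % [Prim lit]]] :: [Factor [Prim lit]]] :: [Factor [Prim lit]]] <> [Expr [Term [Factor [Prim lit]]]]]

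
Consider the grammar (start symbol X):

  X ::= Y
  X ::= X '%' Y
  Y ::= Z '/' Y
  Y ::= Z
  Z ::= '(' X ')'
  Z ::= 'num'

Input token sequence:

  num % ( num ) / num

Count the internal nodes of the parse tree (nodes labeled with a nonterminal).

[X [X [Y [Z num]]] % [Y [Z ( [X [Y [Z num]]] )] / [Y [Z num]]]]

11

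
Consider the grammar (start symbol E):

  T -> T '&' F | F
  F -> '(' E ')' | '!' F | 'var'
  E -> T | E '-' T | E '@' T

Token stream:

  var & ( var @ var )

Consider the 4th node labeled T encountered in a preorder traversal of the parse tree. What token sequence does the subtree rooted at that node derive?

var

[E [T [T [F var]] & [F ( [E [E [T [F var]]] @ [T [F var]]] )]]]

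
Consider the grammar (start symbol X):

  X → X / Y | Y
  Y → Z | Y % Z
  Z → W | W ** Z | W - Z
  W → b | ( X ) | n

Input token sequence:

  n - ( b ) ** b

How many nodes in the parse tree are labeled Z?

[X [Y [Z [W n] - [Z [W ( [X [Y [Z [W b]]]] )] ** [Z [W b]]]]]]

4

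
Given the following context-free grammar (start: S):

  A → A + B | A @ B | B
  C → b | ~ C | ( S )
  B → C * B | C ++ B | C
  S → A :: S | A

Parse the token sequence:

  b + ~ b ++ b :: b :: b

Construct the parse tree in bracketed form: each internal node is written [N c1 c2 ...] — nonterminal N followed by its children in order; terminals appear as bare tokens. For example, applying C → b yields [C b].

[S [A [A [B [C b]]] + [B [C ~ [C b]] ++ [B [C b]]]] :: [S [A [B [C b]]] :: [S [A [B [C b]]]]]]

S
A :: S
A + B :: S
B + B :: S
C + B :: S
b + B :: S
b + C ++ B :: S
b + ~ C ++ B :: S
b + ~ b ++ B :: S
b + ~ b ++ C :: S
b + ~ b ++ b :: S
b + ~ b ++ b :: A :: S
b + ~ b ++ b :: B :: S
b + ~ b ++ b :: C :: S
b + ~ b ++ b :: b :: S
b + ~ b ++ b :: b :: A
b + ~ b ++ b :: b :: B
b + ~ b ++ b :: b :: C
b + ~ b ++ b :: b :: b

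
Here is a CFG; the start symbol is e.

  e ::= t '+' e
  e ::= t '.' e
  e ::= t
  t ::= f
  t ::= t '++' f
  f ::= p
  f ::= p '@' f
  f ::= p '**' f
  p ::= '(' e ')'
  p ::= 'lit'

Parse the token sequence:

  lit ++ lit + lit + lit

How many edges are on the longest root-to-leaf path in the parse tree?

[e [t [t [f [p lit]]] ++ [f [p lit]]] + [e [t [f [p lit]]] + [e [t [f [p lit]]]]]]

6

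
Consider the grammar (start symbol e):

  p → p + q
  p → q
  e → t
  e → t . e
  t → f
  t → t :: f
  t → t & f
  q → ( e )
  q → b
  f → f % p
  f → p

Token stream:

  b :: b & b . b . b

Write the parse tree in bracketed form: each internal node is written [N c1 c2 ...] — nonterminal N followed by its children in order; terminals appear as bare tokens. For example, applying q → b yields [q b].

[e [t [t [t [f [p [q b]]]] :: [f [p [q b]]]] & [f [p [q b]]]] . [e [t [f [p [q b]]]] . [e [t [f [p [q b]]]]]]]

e
t . e
t & f . e
t :: f & f . e
f :: f & f . e
p :: f & f . e
q :: f & f . e
b :: f & f . e
b :: p & f . e
b :: q & f . e
b :: b & f . e
b :: b & p . e
b :: b & q . e
b :: b & b . e
b :: b & b . t . e
b :: b & b . f . e
b :: b & b . p . e
b :: b & b . q . e
b :: b & b . b . e
b :: b & b . b . t
b :: b & b . b . f
b :: b & b . b . p
b :: b & b . b . q
b :: b & b . b . b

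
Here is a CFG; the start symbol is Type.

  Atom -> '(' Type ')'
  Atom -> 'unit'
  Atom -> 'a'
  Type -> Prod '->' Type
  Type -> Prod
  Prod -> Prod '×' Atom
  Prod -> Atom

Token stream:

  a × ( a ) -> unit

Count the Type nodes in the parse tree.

[Type [Prod [Prod [Atom a]] × [Atom ( [Type [Prod [Atom a]]] )]] -> [Type [Prod [Atom unit]]]]

3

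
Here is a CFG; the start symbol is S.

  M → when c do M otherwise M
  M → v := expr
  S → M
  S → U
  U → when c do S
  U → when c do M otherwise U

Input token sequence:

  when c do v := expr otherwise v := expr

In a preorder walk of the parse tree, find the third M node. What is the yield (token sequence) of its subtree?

v := expr

[S [M when c do [M v := expr] otherwise [M v := expr]]]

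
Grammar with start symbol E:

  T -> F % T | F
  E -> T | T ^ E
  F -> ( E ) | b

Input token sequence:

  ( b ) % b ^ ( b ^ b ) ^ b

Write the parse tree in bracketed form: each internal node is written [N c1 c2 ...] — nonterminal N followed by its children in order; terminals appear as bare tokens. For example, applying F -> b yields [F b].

E
T ^ E
F % T ^ E
( E ) % T ^ E
( T ) % T ^ E
( F ) % T ^ E
( b ) % T ^ E
( b ) % F ^ E
( b ) % b ^ E
( b ) % b ^ T ^ E
( b ) % b ^ F ^ E
( b ) % b ^ ( E ) ^ E
( b ) % b ^ ( T ^ E ) ^ E
( b ) % b ^ ( F ^ E ) ^ E
( b ) % b ^ ( b ^ E ) ^ E
( b ) % b ^ ( b ^ T ) ^ E
( b ) % b ^ ( b ^ F ) ^ E
( b ) % b ^ ( b ^ b ) ^ E
( b ) % b ^ ( b ^ b ) ^ T
( b ) % b ^ ( b ^ b ) ^ F
( b ) % b ^ ( b ^ b ) ^ b

[E [T [F ( [E [T [F b]]] )] % [T [F b]]] ^ [E [T [F ( [E [T [F b]] ^ [E [T [F b]]]] )]] ^ [E [T [F b]]]]]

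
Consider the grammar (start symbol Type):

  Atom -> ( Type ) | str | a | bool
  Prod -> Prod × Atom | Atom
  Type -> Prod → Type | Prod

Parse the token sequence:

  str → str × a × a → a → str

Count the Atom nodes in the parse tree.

6

[Type [Prod [Atom str]] → [Type [Prod [Prod [Prod [Atom str]] × [Atom a]] × [Atom a]] → [Type [Prod [Atom a]] → [Type [Prod [Atom str]]]]]]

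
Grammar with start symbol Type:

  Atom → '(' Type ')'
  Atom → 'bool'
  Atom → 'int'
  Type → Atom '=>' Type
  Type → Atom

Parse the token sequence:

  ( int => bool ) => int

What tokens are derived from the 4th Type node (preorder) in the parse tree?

[Type [Atom ( [Type [Atom int] => [Type [Atom bool]]] )] => [Type [Atom int]]]

int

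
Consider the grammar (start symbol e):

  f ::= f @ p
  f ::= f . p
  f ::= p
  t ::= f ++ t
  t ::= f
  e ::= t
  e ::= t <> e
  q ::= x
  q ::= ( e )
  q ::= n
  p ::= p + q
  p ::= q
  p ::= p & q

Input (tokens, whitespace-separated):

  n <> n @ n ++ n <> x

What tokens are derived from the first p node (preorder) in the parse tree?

[e [t [f [p [q n]]]] <> [e [t [f [f [p [q n]]] @ [p [q n]]] ++ [t [f [p [q n]]]]] <> [e [t [f [p [q x]]]]]]]

n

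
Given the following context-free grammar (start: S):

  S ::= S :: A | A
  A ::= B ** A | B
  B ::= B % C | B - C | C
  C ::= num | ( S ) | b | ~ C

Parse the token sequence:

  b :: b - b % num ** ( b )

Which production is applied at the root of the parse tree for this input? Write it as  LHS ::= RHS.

[S [S [A [B [C b]]]] :: [A [B [B [B [C b]] - [C b]] % [C num]] ** [A [B [C ( [S [A [B [C b]]]] )]]]]]

S ::= S :: A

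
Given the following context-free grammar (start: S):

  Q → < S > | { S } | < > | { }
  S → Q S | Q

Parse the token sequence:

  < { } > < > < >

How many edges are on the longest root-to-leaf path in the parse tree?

[S [Q < [S [Q { }]] >] [S [Q < >] [S [Q < >]]]]

4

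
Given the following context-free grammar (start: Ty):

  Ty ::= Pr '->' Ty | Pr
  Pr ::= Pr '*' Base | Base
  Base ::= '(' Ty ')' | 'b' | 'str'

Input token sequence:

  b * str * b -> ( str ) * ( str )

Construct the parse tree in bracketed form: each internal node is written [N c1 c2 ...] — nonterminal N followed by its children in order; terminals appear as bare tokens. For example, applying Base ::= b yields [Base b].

Ty
Pr -> Ty
Pr * Base -> Ty
Pr * Base * Base -> Ty
Base * Base * Base -> Ty
b * Base * Base -> Ty
b * str * Base -> Ty
b * str * b -> Ty
b * str * b -> Pr
b * str * b -> Pr * Base
b * str * b -> Base * Base
b * str * b -> ( Ty ) * Base
b * str * b -> ( Pr ) * Base
b * str * b -> ( Base ) * Base
b * str * b -> ( str ) * Base
b * str * b -> ( str ) * ( Ty )
b * str * b -> ( str ) * ( Pr )
b * str * b -> ( str ) * ( Base )
b * str * b -> ( str ) * ( str )

[Ty [Pr [Pr [Pr [Base b]] * [Base str]] * [Base b]] -> [Ty [Pr [Pr [Base ( [Ty [Pr [Base str]]] )]] * [Base ( [Ty [Pr [Base str]]] )]]]]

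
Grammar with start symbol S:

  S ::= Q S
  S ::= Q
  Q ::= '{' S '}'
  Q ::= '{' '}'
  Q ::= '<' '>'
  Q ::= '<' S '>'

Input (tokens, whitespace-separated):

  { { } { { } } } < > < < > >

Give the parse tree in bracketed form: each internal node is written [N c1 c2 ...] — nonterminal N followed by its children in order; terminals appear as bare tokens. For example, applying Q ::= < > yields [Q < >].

S
Q S
{ S } S
{ Q S } S
{ { } S } S
{ { } Q } S
{ { } { S } } S
{ { } { Q } } S
{ { } { { } } } S
{ { } { { } } } Q S
{ { } { { } } } < > S
{ { } { { } } } < > Q
{ { } { { } } } < > < S >
{ { } { { } } } < > < Q >
{ { } { { } } } < > < < > >

[S [Q { [S [Q { }] [S [Q { [S [Q { }]] }]]] }] [S [Q < >] [S [Q < [S [Q < >]] >]]]]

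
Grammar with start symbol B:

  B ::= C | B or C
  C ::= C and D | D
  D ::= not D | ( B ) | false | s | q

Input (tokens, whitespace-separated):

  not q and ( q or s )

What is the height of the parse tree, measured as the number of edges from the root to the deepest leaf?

[B [C [C [D not [D q]]] and [D ( [B [B [C [D q]]] or [C [D s]]] )]]]

7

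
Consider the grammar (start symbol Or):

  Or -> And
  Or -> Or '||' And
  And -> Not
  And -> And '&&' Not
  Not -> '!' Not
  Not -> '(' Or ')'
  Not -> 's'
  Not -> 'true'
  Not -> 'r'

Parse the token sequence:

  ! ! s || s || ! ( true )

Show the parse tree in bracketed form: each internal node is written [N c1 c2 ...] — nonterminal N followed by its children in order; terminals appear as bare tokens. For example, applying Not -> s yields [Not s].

[Or [Or [Or [And [Not ! [Not ! [Not s]]]]] || [And [Not s]]] || [And [Not ! [Not ( [Or [And [Not true]]] )]]]]

Or
Or || And
Or || And || And
And || And || And
Not || And || And
! Not || And || And
! ! Not || And || And
! ! s || And || And
! ! s || Not || And
! ! s || s || And
! ! s || s || Not
! ! s || s || ! Not
! ! s || s || ! ( Or )
! ! s || s || ! ( And )
! ! s || s || ! ( Not )
! ! s || s || ! ( true )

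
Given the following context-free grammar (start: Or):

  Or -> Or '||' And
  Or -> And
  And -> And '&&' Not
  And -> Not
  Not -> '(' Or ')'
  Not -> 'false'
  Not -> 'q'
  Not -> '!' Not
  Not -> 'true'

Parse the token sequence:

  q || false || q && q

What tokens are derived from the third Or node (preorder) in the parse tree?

q

[Or [Or [Or [And [Not q]]] || [And [Not false]]] || [And [And [Not q]] && [Not q]]]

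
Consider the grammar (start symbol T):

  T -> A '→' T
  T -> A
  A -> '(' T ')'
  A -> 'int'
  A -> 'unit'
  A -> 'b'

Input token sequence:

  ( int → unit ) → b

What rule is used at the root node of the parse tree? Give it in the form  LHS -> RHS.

T -> A '→' T

[T [A ( [T [A int] → [T [A unit]]] )] → [T [A b]]]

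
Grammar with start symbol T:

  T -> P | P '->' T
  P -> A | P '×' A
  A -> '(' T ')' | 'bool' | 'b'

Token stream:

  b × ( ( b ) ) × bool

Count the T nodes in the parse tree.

[T [P [P [P [A b]] × [A ( [T [P [A ( [T [P [A b]]] )]]] )]] × [A bool]]]

3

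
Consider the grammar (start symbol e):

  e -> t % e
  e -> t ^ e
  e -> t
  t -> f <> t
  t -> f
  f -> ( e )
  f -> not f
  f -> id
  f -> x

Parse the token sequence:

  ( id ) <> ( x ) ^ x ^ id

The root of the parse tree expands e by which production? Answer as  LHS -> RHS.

[e [t [f ( [e [t [f id]]] )] <> [t [f ( [e [t [f x]]] )]]] ^ [e [t [f x]] ^ [e [t [f id]]]]]

e -> t ^ e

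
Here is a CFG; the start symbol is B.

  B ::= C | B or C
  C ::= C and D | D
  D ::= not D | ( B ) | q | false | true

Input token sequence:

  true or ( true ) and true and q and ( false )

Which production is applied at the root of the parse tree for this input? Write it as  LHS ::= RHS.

[B [B [C [D true]]] or [C [C [C [C [D ( [B [C [D true]]] )]] and [D true]] and [D q]] and [D ( [B [C [D false]]] )]]]

B ::= B or C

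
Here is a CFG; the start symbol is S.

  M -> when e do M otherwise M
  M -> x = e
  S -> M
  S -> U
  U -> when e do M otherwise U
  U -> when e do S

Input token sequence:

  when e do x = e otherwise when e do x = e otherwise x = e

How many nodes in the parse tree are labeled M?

[S [M when e do [M x = e] otherwise [M when e do [M x = e] otherwise [M x = e]]]]

5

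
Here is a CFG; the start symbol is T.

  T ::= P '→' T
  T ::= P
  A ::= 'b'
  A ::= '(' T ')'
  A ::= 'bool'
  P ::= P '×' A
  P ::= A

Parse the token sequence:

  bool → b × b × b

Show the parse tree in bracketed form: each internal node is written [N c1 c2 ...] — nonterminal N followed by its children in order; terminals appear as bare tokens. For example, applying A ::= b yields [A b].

[T [P [A bool]] → [T [P [P [P [A b]] × [A b]] × [A b]]]]

T
P → T
A → T
bool → T
bool → P
bool → P × A
bool → P × A × A
bool → A × A × A
bool → b × A × A
bool → b × b × A
bool → b × b × b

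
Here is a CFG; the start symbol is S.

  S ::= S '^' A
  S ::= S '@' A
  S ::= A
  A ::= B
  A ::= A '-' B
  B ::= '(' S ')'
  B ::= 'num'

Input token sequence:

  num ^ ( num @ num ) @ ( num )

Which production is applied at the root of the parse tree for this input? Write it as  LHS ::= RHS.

[S [S [S [A [B num]]] ^ [A [B ( [S [S [A [B num]]] @ [A [B num]]] )]]] @ [A [B ( [S [A [B num]]] )]]]

S ::= S '@' A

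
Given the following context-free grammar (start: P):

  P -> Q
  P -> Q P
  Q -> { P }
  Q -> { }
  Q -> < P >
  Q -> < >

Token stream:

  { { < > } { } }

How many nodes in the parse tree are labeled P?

4

[P [Q { [P [Q { [P [Q < >]] }] [P [Q { }]]] }]]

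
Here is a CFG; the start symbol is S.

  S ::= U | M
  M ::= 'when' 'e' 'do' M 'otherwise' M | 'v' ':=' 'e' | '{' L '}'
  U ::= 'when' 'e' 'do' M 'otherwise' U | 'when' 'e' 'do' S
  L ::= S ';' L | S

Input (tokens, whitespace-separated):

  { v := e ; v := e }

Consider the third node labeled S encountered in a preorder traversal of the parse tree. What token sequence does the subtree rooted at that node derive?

v := e

[S [M { [L [S [M v := e]] ; [L [S [M v := e]]]] }]]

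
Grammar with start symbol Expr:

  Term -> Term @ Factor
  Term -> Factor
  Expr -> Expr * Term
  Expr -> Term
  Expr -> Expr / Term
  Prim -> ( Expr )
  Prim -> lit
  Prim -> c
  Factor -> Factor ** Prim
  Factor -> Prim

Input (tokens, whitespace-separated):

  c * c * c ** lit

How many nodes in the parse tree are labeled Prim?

[Expr [Expr [Expr [Term [Factor [Prim c]]]] * [Term [Factor [Prim c]]]] * [Term [Factor [Factor [Prim c]] ** [Prim lit]]]]

4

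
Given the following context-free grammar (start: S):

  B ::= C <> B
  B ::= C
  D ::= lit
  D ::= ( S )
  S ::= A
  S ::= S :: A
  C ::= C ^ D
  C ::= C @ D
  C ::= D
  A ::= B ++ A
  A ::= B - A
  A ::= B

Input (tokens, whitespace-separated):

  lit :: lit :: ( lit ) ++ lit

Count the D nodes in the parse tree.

[S [S [S [A [B [C [D lit]]]]] :: [A [B [C [D lit]]]]] :: [A [B [C [D ( [S [A [B [C [D lit]]]]] )]]] ++ [A [B [C [D lit]]]]]]

5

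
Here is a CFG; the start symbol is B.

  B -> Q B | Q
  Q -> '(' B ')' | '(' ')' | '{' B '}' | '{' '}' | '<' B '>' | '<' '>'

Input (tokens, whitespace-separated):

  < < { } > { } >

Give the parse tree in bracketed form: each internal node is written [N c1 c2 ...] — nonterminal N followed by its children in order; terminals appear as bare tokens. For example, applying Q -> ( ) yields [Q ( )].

B
Q
< B >
< Q B >
< < B > B >
< < Q > B >
< < { } > B >
< < { } > Q >
< < { } > { } >

[B [Q < [B [Q < [B [Q { }]] >] [B [Q { }]]] >]]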